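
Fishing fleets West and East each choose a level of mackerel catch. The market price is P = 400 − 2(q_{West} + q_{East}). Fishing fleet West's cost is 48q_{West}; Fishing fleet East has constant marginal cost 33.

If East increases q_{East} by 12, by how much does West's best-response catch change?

-6

Fishing fleet West's profit: π = q_{West}(400 − 2(q_{West} + q_{East})) − 48q_{West}.
∂π/∂q_{West} = 352 − 4q_{West} − 2q_{East} = 0, so q_{West} = 88 − 0.5q_{East}.
The reaction-function slope is −0.5, so a 12-unit rise in q_{East} moves q_{West} by −0.5 × 12 = −6. West's best response falls — the actions are strategic substitutes.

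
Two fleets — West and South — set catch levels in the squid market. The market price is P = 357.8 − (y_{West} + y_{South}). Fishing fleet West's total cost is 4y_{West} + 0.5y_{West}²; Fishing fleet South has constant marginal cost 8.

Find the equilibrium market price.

Fishing fleet West's profit: π = y_{West}(357.8 − (y_{West} + y_{South})) − 4y_{West} − 0.5y_{West}².
∂π/∂y_{West} = 353.8 − 3y_{West} − y_{South} = 0, so y_{West} = 1769/15 − (1/3)y_{South}.
For South: ∂π/∂y_{South} = 349.8 − 2y_{South} − y_{West} = 0 ⇒ y_{South} = 174.9 − 0.5y_{West}.
Plugging y_{South} into West's best response: y_{West} = 1769/15 − (1/3)(174.9 − 0.5y_{West}) ⇒ (5/6)y_{West} = 1789/30, so y_{West} = 71.56.
Then y_{South} = 174.9 − 0.5·71.56 = 139.12.
Equilibrium price: P = 357.8 − 210.68 = 147.12.

147.12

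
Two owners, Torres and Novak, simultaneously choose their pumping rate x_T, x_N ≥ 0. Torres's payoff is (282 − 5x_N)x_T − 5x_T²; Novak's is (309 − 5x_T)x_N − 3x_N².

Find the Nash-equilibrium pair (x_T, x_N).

4.2, 48

Expanding Torres's payoff: 282x_T − 5x_Nx_T − 5x_T².
∂π/∂x_T = 282 − 5x_N − 10x_T = 0, so x_T = 28.2 − 0.5x_N.
Likewise for Novak: x_N = 51.5 − (5/6)x_T.
Solving the two reaction functions simultaneously: (1 − (−0.5)(−5/6))x_T = 28.2 − 0.5·51.5, so (7/12)x_T = 2.45 and x_T = 4.2.
Then x_N = 51.5 − (5/6)·4.2 = 48.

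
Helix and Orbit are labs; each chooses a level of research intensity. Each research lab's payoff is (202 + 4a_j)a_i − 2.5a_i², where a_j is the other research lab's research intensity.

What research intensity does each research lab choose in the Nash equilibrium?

Helix's payoff is (202 + 4a_O)a_H − 2.5a_H².
∂π/∂a_H = 202 + 4a_O − 5a_H = 0, so a_H = 40.4 + 0.8a_O.
Setting a_H = a_O in the reaction function: a_H = 40.4 + 0.8a_H, so a_H = 40.4 / 0.2 = 202.

202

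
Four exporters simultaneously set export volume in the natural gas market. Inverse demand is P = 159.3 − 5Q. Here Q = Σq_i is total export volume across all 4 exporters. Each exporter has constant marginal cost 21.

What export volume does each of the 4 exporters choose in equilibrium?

A representative exporter's profit is π_i = q_i(159.3 − 5Q) − 21q_i, with Q = q_i + Σ_{j≠i} q_j.
First-order condition: 138.3 − 10q_i − 5Σ_{j≠i} q_j = 0.
Imposing symmetry (q_j = q for all j) turns Σ_{j≠i} q_j into 3q, so 138.3 = 25q and q = 5.532.

5.532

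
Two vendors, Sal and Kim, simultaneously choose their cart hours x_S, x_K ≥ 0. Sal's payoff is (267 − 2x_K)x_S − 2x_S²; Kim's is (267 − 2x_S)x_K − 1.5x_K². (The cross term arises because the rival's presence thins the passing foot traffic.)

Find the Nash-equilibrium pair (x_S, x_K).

Expanding Sal's payoff: 267x_S − 2x_Kx_S − 2x_S².
∂π/∂x_S = 267 − 2x_K − 4x_S = 0, so x_S = 66.75 − 0.5x_K.
Likewise for Kim: x_K = 89 − (2/3)x_S.
Plugging x_K into Sal's best response: x_S = 66.75 − 0.5(89 − (2/3)x_S) ⇒ (2/3)x_S = 22.25, so x_S = 33.375.
Then x_K = 89 − (2/3)·33.375 = 66.75.

33.375, 66.75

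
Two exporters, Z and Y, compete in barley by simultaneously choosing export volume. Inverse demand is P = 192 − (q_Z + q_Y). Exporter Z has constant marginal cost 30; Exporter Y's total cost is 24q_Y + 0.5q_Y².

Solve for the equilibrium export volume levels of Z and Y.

63.6, 34.8

Exporter Z's profit: π = q_Z(192 − (q_Z + q_Y)) − 30q_Z.
∂π/∂q_Z = 162 − 2q_Z − q_Y = 0, so q_Z = 81 − 0.5q_Y.
For Y: ∂π/∂q_Y = 168 − 3q_Y − q_Z = 0 ⇒ q_Y = 56 − (1/3)q_Z.
Plugging q_Y into Z's best response: q_Z = 81 − 0.5(56 − (1/3)q_Z) ⇒ (5/6)q_Z = 53, so q_Z = 63.6.
Then q_Y = 56 − (1/3)·63.6 = 34.8.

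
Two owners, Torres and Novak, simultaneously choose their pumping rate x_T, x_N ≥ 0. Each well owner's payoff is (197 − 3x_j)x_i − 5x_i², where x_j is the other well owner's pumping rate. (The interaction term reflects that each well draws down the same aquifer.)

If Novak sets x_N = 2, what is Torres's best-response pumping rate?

Torres's payoff is (197 − 3x_N)x_T − 5x_T².
∂π/∂x_T = 197 − 3x_N − 10x_T = 0, so x_T = 19.7 − 0.3x_N.
At x_N = 2: x_T = 19.7 − 0.3·2 = 19.1.

19.1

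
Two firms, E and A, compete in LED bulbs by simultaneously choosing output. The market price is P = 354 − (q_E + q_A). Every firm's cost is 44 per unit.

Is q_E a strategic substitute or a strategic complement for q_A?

strategic substitutes

Firm E's profit: π = q_E(354 − (q_E + q_A)) − 44q_E.
∂π/∂q_E = 310 − 2q_E − q_A = 0, so q_E = 155 − 0.5q_A.
The best-response slope dq_E/dq_A = −0.5 < 0: the reaction function is downward-sloping, so the choices are strategic substitutes.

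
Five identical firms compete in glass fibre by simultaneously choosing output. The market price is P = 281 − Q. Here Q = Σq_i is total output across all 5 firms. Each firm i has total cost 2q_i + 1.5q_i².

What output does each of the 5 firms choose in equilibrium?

A representative firm's profit is π_i = q_i(281 − Q) − 2q_i − 1.5q_i², with Q = q_i + Σ_{j≠i} q_j.
First-order condition: 279 − 5q_i − Σ_{j≠i} q_j = 0.
With identical firms, set every q_j = q: then 279 − 5q − 4q = 0, i.e. q = 279/9 = 31.

31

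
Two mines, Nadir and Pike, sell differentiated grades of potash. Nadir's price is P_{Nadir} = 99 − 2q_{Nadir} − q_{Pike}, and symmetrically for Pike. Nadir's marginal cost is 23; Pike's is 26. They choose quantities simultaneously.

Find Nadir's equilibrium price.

53.8

Mine Nadir's profit: π = q_{Nadir}(99 − 2q_{Nadir} − q_{Pike}) − 23q_{Nadir}.
∂π/∂q_{Nadir} = 76 − 4q_{Nadir} − q_{Pike} = 0 ⇒ q_{Nadir} = 19 − 0.25q_{Pike}.
Similarly q_{Pike} = 18.25 − 0.25q_{Nadir}.
Plugging q_{Pike} into Nadir's best response: q_{Nadir} = 19 − 0.25(18.25 − 0.25q_{Nadir}) ⇒ 0.9375q_{Nadir} = 14.4375, so q_{Nadir} = 15.4.
Then q_{Pike} = 18.25 − 0.25·15.4 = 14.4.
P_{Nadir} = 99 − 2·15.4 − 14.4 = 53.8.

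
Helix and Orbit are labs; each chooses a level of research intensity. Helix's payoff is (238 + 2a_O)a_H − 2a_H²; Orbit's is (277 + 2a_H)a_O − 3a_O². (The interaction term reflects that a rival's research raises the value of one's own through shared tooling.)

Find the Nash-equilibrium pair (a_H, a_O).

99.1, 79.2

Expanding Helix's payoff: 238a_H + 2a_Oa_H − 2a_H².
∂π/∂a_H = 238 + 2a_O − 4a_H = 0, so a_H = 59.5 + 0.5a_O.
Likewise for Orbit: a_O = 277/6 + (1/3)a_H.
Solving the two reaction functions simultaneously: (1 − (0.5)(1/3))a_H = 59.5 + 0.5·(277/6), so (5/6)a_H = 991/12 and a_H = 99.1.
Then a_O = 277/6 + (1/3)·99.1 = 79.2.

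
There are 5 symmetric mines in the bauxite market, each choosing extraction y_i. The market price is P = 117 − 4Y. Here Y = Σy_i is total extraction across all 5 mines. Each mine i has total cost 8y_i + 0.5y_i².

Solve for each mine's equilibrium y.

4.36

A representative mine's profit is π_i = y_i(117 − 4Y) − 8y_i − 0.5y_i², with Y = y_i + Σ_{j≠i} y_j.
First-order condition: 109 − 9y_i − 4Σ_{j≠i} y_j = 0.
Imposing symmetry (y_j = y for all j) turns Σ_{j≠i} y_j into 4y, so 109 = 25y and y = 4.36.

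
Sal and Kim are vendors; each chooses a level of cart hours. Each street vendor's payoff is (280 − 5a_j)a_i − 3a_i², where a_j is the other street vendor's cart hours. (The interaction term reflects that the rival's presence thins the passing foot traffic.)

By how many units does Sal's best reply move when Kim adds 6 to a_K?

-5

Sal's payoff is (280 − 5a_K)a_S − 3a_S².
∂π/∂a_S = 280 − 5a_K − 6a_S = 0, so a_S = 140/3 − (5/6)a_K.
The reaction-function slope is −5/6, so a 6-unit rise in a_K moves a_S by −5/6 × 6 = −5. Sal's best response falls — the actions are strategic substitutes.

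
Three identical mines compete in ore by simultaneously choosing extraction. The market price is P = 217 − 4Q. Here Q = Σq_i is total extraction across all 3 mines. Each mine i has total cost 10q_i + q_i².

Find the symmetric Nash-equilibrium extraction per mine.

A representative mine's profit is π_i = q_i(217 − 4Q) − 10q_i − q_i², with Q = q_i + Σ_{j≠i} q_j.
First-order condition: 207 − 10q_i − 4Σ_{j≠i} q_j = 0.
In a symmetric equilibrium every mine chooses the same q, so Σ_{j≠i} q_j = 2q. The condition becomes 207 − 18q = 0, giving q = 207/18 = 11.5.

11.5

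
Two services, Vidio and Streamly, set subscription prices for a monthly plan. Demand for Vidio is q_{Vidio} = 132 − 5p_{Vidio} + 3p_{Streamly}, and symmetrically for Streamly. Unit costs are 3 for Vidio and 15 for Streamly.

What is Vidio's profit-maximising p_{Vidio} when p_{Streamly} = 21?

Vidio's profit: π = (p_{Vidio} − 3)(132 − 5p_{Vidio} + 3p_{Streamly}).
∂π/∂p_{Vidio} = 147 − 10p_{Vidio} + 3p_{Streamly} = 0 ⇒ p_{Vidio} = 14.7 + 0.3p_{Streamly}.
At p_{Streamly} = 21: p_{Vidio} = 14.7 + 0.3·21 = 21.

21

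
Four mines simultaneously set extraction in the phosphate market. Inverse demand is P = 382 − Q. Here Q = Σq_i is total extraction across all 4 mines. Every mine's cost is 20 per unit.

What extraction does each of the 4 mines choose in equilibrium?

A representative mine's profit is π_i = q_i(382 − Q) − 20q_i, with Q = q_i + Σ_{j≠i} q_j.
First-order condition: 362 − 2q_i − Σ_{j≠i} q_j = 0.
With identical mines, set every q_j = q: then 362 − 2q − 3q = 0, i.e. q = 362/5 = 72.4.

72.4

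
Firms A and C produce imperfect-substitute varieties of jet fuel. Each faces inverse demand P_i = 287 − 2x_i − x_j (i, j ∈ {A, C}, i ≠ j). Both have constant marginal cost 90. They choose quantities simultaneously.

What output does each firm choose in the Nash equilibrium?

39.4

Firm A's profit: π = x_A(287 − 2x_A − x_C) − 90x_A.
∂π/∂x_A = 197 − 4x_A − x_C = 0 ⇒ x_A = 49.25 − 0.25x_C.
Setting x_A = x_C in the reaction function: x_A = 49.25 − 0.25x_A, so x_A = 49.25 / 1.25 = 39.4.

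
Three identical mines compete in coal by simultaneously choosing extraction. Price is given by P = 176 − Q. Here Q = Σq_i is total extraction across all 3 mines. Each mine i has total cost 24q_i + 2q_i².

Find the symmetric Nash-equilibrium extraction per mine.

A representative mine's profit is π_i = q_i(176 − Q) − 24q_i − 2q_i², with Q = q_i + Σ_{j≠i} q_j.
First-order condition: 152 − 6q_i − Σ_{j≠i} q_j = 0.
With identical mines, set every q_j = q: then 152 − 6q − 2q = 0, i.e. q = 152/8 = 19.

19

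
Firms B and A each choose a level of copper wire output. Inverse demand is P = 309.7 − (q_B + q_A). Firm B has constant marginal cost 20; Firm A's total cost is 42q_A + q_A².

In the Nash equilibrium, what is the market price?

Firm B's profit: π = q_B(309.7 − (q_B + q_A)) − 20q_B.
∂π/∂q_B = 289.7 − 2q_B − q_A = 0, so q_B = 144.85 − 0.5q_A.
For A: ∂π/∂q_A = 267.7 − 4q_A − q_B = 0 ⇒ q_A = 66.925 − 0.25q_B.
Plugging q_A into B's best response: q_B = 144.85 − 0.5(66.925 − 0.25q_B) ⇒ 0.875q_B = 111.3875, so q_B = 127.3.
Then q_A = 66.925 − 0.25·127.3 = 35.1.
Equilibrium price: P = 309.7 − 162.4 = 147.3.

147.3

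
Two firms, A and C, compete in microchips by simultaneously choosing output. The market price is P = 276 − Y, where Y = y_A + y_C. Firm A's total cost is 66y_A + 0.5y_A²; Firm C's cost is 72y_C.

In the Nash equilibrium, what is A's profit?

2799.36

Firm A's profit: π = y_A(276 − (y_A + y_C)) − 66y_A − 0.5y_A².
∂π/∂y_A = 210 − 3y_A − y_C = 0, so y_A = 70 − (1/3)y_C.
For C: ∂π/∂y_C = 204 − 2y_C − y_A = 0 ⇒ y_C = 102 − 0.5y_A.
Plugging y_C into A's best response: y_A = 70 − (1/3)(102 − 0.5y_A) ⇒ (5/6)y_A = 36, so y_A = 43.2.
Then y_C = 102 − 0.5·43.2 = 80.4.
Price P = 276 − 123.6 = 152.4.
A's profit: (152.4 − 66)·43.2 − 0.5(43.2)² = 2799.36.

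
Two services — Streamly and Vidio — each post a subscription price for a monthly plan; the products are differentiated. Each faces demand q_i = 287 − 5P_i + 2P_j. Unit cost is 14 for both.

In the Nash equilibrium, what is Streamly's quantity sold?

Streamly's profit: π = (P_{Streamly} − 14)(287 − 5P_{Streamly} + 2P_{Vidio}).
∂π/∂P_{Streamly} = 357 − 10P_{Streamly} + 2P_{Vidio} = 0 ⇒ P_{Streamly} = 35.7 + 0.2P_{Vidio}.
By symmetry P_{Vidio} = P_{Streamly}; substituting into the reaction function, 0.8P_{Streamly} = 35.7 and P_{Streamly} = 44.625.
q_{Streamly} = 287 − 5·44.625 + 2·44.625 = 153.125.

153.125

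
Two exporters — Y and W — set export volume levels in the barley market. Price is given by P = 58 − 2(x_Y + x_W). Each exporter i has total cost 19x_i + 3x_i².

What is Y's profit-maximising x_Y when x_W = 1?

3.7

Exporter Y's profit: π = x_Y(58 − 2(x_Y + x_W)) − 19x_Y − 3x_Y².
∂π/∂x_Y = 39 − 10x_Y − 2x_W = 0, so x_Y = 3.9 − 0.2x_W.
At x_W = 1: x_Y = 3.9 − 0.2·1 = 3.7.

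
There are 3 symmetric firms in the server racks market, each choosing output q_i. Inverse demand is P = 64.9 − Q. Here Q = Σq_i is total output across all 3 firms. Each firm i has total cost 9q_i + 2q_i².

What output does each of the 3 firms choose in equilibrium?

A representative firm's profit is π_i = q_i(64.9 − Q) − 9q_i − 2q_i², with Q = q_i + Σ_{j≠i} q_j.
First-order condition: 55.9 − 6q_i − Σ_{j≠i} q_j = 0.
Imposing symmetry (q_j = q for all j) turns Σ_{j≠i} q_j into 2q, so 55.9 = 8q and q = 6.9875.

6.9875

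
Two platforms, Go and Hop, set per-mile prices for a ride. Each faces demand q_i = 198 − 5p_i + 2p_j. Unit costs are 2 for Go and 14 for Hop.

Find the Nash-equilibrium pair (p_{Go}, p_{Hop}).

27.25, 32.25

Go's profit: π = (p_{Go} − 2)(198 − 5p_{Go} + 2p_{Hop}).
∂π/∂p_{Go} = 208 − 10p_{Go} + 2p_{Hop} = 0 ⇒ p_{Go} = 20.8 + 0.2p_{Hop}.
Similarly p_{Hop} = 26.8 + 0.2p_{Go}.
Solving the two reaction functions simultaneously: (1 − (0.2)(0.2))p_{Go} = 20.8 + 0.2·26.8, so 0.96p_{Go} = 26.16 and p_{Go} = 27.25.
Then p_{Hop} = 26.8 + 0.2·27.25 = 32.25.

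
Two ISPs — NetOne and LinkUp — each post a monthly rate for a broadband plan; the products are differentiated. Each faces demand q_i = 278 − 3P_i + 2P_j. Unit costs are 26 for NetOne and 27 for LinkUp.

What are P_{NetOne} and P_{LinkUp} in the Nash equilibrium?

NetOne's profit: π = (P_{NetOne} − 26)(278 − 3P_{NetOne} + 2P_{LinkUp}).
∂π/∂P_{NetOne} = 356 − 6P_{NetOne} + 2P_{LinkUp} = 0 ⇒ P_{NetOne} = 178/3 + (1/3)P_{LinkUp}.
Similarly P_{LinkUp} = 359/6 + (1/3)P_{NetOne}.
Plugging P_{LinkUp} into NetOne's best response: P_{NetOne} = 178/3 + (1/3)(359/6 + (1/3)P_{NetOne}) ⇒ (8/9)P_{NetOne} = 1427/18, so P_{NetOne} = 89.1875.
Then P_{LinkUp} = 359/6 + (1/3)·89.1875 = 89.5625.

89.1875, 89.5625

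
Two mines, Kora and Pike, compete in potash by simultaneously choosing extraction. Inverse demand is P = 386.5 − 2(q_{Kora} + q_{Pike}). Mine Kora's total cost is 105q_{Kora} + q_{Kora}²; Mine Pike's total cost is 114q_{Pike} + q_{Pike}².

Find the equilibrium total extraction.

Mine Kora's profit: π = q_{Kora}(386.5 − 2(q_{Kora} + q_{Pike})) − 105q_{Kora} − q_{Kora}².
∂π/∂q_{Kora} = 281.5 − 6q_{Kora} − 2q_{Pike} = 0, so q_{Kora} = 563/12 − (1/3)q_{Pike}.
By the same steps for Pike: q_{Pike} = 545/12 − (1/3)q_{Kora}.
Plugging q_{Pike} into Kora's best response: q_{Kora} = 563/12 − (1/3)(545/12 − (1/3)q_{Kora}) ⇒ (8/9)q_{Kora} = 286/9, so q_{Kora} = 35.75.
Then q_{Pike} = 545/12 − (1/3)·35.75 = 33.5.
Total extraction: 35.75 + 33.5 = 69.25.

69.25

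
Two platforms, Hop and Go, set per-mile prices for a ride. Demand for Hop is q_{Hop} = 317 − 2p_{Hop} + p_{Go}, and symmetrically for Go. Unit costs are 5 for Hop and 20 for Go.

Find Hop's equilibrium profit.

Hop's profit: π = (p_{Hop} − 5)(317 − 2p_{Hop} + p_{Go}).
∂π/∂p_{Hop} = 327 − 4p_{Hop} + p_{Go} = 0 ⇒ p_{Hop} = 81.75 + 0.25p_{Go}.
Similarly p_{Go} = 89.25 + 0.25p_{Hop}.
Solving the two reaction functions simultaneously: (1 − (0.25)(0.25))p_{Hop} = 81.75 + 0.25·89.25, so 0.9375p_{Hop} = 104.0625 and p_{Hop} = 111.
Then p_{Go} = 89.25 + 0.25·111 = 117.
q_{Hop} = 317 − 2·111 + 117 = 212.
Profit = (111 − 5)·212 = 22472.

22472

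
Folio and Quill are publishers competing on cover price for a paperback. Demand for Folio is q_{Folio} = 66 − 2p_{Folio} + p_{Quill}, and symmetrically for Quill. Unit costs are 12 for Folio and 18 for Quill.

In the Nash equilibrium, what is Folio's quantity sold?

37.6

Folio's profit: π = (p_{Folio} − 12)(66 − 2p_{Folio} + p_{Quill}).
∂π/∂p_{Folio} = 90 − 4p_{Folio} + p_{Quill} = 0 ⇒ p_{Folio} = 22.5 + 0.25p_{Quill}.
Similarly p_{Quill} = 25.5 + 0.25p_{Folio}.
Solving the two reaction functions simultaneously: (1 − (0.25)(0.25))p_{Folio} = 22.5 + 0.25·25.5, so 0.9375p_{Folio} = 28.875 and p_{Folio} = 30.8.
Then p_{Quill} = 25.5 + 0.25·30.8 = 33.2.
q_{Folio} = 66 − 2·30.8 + 33.2 = 37.6.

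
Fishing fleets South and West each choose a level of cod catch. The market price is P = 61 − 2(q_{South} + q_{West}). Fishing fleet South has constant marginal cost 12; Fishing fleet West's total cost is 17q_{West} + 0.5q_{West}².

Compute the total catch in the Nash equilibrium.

14.6875

Fishing fleet South's profit: π = q_{South}(61 − 2(q_{South} + q_{West})) − 12q_{South}.
∂π/∂q_{South} = 49 − 4q_{South} − 2q_{West} = 0, so q_{South} = 12.25 − 0.5q_{West}.
For West: ∂π/∂q_{West} = 44 − 5q_{West} − 2q_{South} = 0 ⇒ q_{West} = 8.8 − 0.4q_{South}.
Plugging q_{West} into South's best response: q_{South} = 12.25 − 0.5(8.8 − 0.4q_{South}) ⇒ 0.8q_{South} = 7.85, so q_{South} = 9.8125.
Then q_{West} = 8.8 − 0.4·9.8125 = 4.875.
Total catch: 9.8125 + 4.875 = 14.6875.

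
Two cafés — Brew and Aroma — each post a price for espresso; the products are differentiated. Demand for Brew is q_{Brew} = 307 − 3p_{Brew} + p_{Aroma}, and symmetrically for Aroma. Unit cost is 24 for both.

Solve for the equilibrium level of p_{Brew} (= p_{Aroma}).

75.8

Brew's profit: π = (p_{Brew} − 24)(307 − 3p_{Brew} + p_{Aroma}).
∂π/∂p_{Brew} = 379 − 6p_{Brew} + p_{Aroma} = 0 ⇒ p_{Brew} = 379/6 + (1/6)p_{Aroma}.
The game is symmetric, so in equilibrium p_{Aroma} = p_{Brew}: the reaction function gives (5/6)p_{Brew} = 379/6, hence p_{Brew} = 75.8.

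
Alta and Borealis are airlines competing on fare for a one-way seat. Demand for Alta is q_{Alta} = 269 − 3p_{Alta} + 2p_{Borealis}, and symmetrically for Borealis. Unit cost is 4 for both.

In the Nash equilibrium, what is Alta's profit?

Alta's profit: π = (p_{Alta} − 4)(269 − 3p_{Alta} + 2p_{Borealis}).
∂π/∂p_{Alta} = 281 − 6p_{Alta} + 2p_{Borealis} = 0 ⇒ p_{Alta} = 281/6 + (1/3)p_{Borealis}.
The game is symmetric, so in equilibrium p_{Borealis} = p_{Alta}: the reaction function gives (2/3)p_{Alta} = 281/6, hence p_{Alta} = 70.25.
q_{Alta} = 269 − 3·70.25 + 2·70.25 = 198.75.
Profit = (70.25 − 4)·198.75 = 13167.1875.

13167.1875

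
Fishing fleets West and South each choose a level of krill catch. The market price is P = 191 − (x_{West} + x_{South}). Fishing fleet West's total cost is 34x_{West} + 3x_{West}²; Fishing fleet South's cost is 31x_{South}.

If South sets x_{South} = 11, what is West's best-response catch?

18.25

Fishing fleet West's profit: π = x_{West}(191 − (x_{West} + x_{South})) − 34x_{West} − 3x_{West}².
∂π/∂x_{West} = 157 − 8x_{West} − x_{South} = 0, so x_{West} = 19.625 − 0.125x_{South}.
At x_{South} = 11: x_{West} = 19.625 − 0.125·11 = 18.25.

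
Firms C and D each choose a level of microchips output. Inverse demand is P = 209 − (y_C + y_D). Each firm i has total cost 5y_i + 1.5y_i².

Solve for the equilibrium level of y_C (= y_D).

34

Firm C's profit: π = y_C(209 − (y_C + y_D)) − 5y_C − 1.5y_C².
∂π/∂y_C = 204 − 5y_C − y_D = 0, so y_C = 40.8 − 0.2y_D.
By symmetry y_D = y_C; substituting into the reaction function, 1.2y_C = 40.8 and y_C = 34.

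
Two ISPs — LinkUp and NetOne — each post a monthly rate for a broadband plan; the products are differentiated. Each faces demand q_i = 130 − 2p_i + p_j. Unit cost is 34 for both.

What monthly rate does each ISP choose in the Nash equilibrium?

66

LinkUp's profit: π = (p_{LinkUp} − 34)(130 − 2p_{LinkUp} + p_{NetOne}).
∂π/∂p_{LinkUp} = 198 − 4p_{LinkUp} + p_{NetOne} = 0 ⇒ p_{LinkUp} = 49.5 + 0.25p_{NetOne}.
By symmetry p_{NetOne} = p_{LinkUp}; substituting into the reaction function, 0.75p_{LinkUp} = 49.5 and p_{LinkUp} = 66.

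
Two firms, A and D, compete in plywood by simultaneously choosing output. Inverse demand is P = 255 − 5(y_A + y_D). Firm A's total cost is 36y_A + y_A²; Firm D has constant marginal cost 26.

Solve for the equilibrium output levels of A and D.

Firm A's profit: π = y_A(255 − 5(y_A + y_D)) − 36y_A − y_A².
∂π/∂y_A = 219 − 12y_A − 5y_D = 0, so y_A = 18.25 − (5/12)y_D.
For D: ∂π/∂y_D = 229 − 10y_D − 5y_A = 0 ⇒ y_D = 22.9 − 0.5y_A.
Substituting the second reaction function into the first: y_A = 18.25 − (5/12)(22.9 − 0.5y_A), which gives (19/24)y_A = 209/24 ⇒ y_A = 11.
Then y_D = 22.9 − 0.5·11 = 17.4.

11, 17.4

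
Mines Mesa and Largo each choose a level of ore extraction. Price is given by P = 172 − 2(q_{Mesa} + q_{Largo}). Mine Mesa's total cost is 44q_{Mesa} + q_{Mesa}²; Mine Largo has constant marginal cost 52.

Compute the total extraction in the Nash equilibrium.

Mine Mesa's profit: π = q_{Mesa}(172 − 2(q_{Mesa} + q_{Largo})) − 44q_{Mesa} − q_{Mesa}².
∂π/∂q_{Mesa} = 128 − 6q_{Mesa} − 2q_{Largo} = 0, so q_{Mesa} = 64/3 − (1/3)q_{Largo}.
For Largo: ∂π/∂q_{Largo} = 120 − 4q_{Largo} − 2q_{Mesa} = 0 ⇒ q_{Largo} = 30 − 0.5q_{Mesa}.
Plugging q_{Largo} into Mesa's best response: q_{Mesa} = 64/3 − (1/3)(30 − 0.5q_{Mesa}) ⇒ (5/6)q_{Mesa} = 34/3, so q_{Mesa} = 13.6.
Then q_{Largo} = 30 − 0.5·13.6 = 23.2.
Total extraction: 13.6 + 23.2 = 36.8.

36.8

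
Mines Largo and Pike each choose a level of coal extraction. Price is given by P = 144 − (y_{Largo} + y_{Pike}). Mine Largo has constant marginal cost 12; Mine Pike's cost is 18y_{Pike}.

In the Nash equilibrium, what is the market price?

58

Mine Largo's profit: π = y_{Largo}(144 − (y_{Largo} + y_{Pike})) − 12y_{Largo}.
∂π/∂y_{Largo} = 132 − 2y_{Largo} − y_{Pike} = 0, so y_{Largo} = 66 − 0.5y_{Pike}.
By the same steps for Pike: y_{Pike} = 63 − 0.5y_{Largo}.
Solving the two reaction functions simultaneously: (1 − (−0.5)(−0.5))y_{Largo} = 66 − 0.5·63, so 0.75y_{Largo} = 34.5 and y_{Largo} = 46.
Then y_{Pike} = 63 − 0.5·46 = 40.
Equilibrium price: P = 144 − 86 = 58.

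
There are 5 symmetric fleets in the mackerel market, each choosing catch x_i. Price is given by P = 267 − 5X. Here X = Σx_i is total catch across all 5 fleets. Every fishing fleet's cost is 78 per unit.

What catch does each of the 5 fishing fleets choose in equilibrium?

6.3

A representative fishing fleet's profit is π_i = x_i(267 − 5X) − 78x_i, with X = x_i + Σ_{j≠i} x_j.
First-order condition: 189 − 10x_i − 5Σ_{j≠i} x_j = 0.
With identical fishing fleets, set every x_j = x: then 189 − 10x − 20x = 0, i.e. x = 189/30 = 6.3.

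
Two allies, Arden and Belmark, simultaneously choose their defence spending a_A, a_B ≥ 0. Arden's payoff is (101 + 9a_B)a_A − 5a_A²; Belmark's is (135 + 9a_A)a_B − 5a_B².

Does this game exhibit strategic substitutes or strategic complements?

strategic complements

Expanding Arden's payoff: 101a_A + 9a_Ba_A − 5a_A².
∂π/∂a_A = 101 + 9a_B − 10a_A = 0, so a_A = 10.1 + 0.9a_B.
The best-response slope da_A/da_B = 0.9 > 0: the reaction function is upward-sloping, so the choices are strategic complements.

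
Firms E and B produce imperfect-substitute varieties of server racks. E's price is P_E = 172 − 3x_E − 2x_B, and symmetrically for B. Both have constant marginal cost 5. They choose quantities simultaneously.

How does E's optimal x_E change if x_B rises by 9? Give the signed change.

Firm E's profit: π = x_E(172 − 3x_E − 2x_B) − 5x_E.
∂π/∂x_E = 167 − 6x_E − 2x_B = 0 ⇒ x_E = 167/6 − (1/3)x_B.
The reaction-function slope is −1/3, so a 9-unit rise in x_B moves x_E by −1/3 × 9 = −3. E's best response falls — the actions are strategic substitutes.

-3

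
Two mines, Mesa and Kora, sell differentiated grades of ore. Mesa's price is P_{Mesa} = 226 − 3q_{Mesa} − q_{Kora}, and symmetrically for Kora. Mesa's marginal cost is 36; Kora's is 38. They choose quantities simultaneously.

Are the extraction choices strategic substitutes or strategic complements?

Mine Mesa's profit: π = q_{Mesa}(226 − 3q_{Mesa} − q_{Kora}) − 36q_{Mesa}.
∂π/∂q_{Mesa} = 190 − 6q_{Mesa} − q_{Kora} = 0 ⇒ q_{Mesa} = 95/3 − (1/6)q_{Kora}.
The best-response slope dq_{Mesa}/dq_{Kora} = −1/6 < 0: the reaction function is downward-sloping, so the choices are strategic substitutes.

strategic substitutes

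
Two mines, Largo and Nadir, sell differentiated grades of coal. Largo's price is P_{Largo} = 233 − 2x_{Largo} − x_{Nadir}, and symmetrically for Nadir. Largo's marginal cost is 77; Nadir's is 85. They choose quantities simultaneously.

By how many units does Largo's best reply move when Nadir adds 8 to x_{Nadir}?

-2

Mine Largo's profit: π = x_{Largo}(233 − 2x_{Largo} − x_{Nadir}) − 77x_{Largo}.
∂π/∂x_{Largo} = 156 − 4x_{Largo} − x_{Nadir} = 0 ⇒ x_{Largo} = 39 − 0.25x_{Nadir}.
The reaction-function slope is −0.25, so an 8-unit rise in x_{Nadir} moves x_{Largo} by −0.25 × 8 = −2. Largo's best response falls — the actions are strategic substitutes.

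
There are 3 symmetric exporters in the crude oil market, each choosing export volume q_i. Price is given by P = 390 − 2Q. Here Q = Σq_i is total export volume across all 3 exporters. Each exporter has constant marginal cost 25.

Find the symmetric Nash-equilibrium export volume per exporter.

A representative exporter's profit is π_i = q_i(390 − 2Q) − 25q_i, with Q = q_i + Σ_{j≠i} q_j.
First-order condition: 365 − 4q_i − 2Σ_{j≠i} q_j = 0.
Imposing symmetry (q_j = q for all j) turns Σ_{j≠i} q_j into 2q, so 365 = 8q and q = 45.625.

45.625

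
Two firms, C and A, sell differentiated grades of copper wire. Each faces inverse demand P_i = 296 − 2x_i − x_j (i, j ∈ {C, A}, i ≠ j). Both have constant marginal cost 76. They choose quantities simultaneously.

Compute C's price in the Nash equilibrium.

164

Firm C's profit: π = x_C(296 − 2x_C − x_A) − 76x_C.
∂π/∂x_C = 220 − 4x_C − x_A = 0 ⇒ x_C = 55 − 0.25x_A.
The game is symmetric, so in equilibrium x_A = x_C: the reaction function gives 1.25x_C = 55, hence x_C = 44.
P_C = 296 − 2·44 − 44 = 164.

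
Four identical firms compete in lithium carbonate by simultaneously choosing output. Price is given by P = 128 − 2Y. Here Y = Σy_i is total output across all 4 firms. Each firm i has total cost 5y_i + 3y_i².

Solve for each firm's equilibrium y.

7.6875

A representative firm's profit is π_i = y_i(128 − 2Y) − 5y_i − 3y_i², with Y = y_i + Σ_{j≠i} y_j.
First-order condition: 123 − 10y_i − 2Σ_{j≠i} y_j = 0.
With identical firms, set every y_j = y: then 123 − 10y − 6y = 0, i.e. y = 123/16 = 7.6875.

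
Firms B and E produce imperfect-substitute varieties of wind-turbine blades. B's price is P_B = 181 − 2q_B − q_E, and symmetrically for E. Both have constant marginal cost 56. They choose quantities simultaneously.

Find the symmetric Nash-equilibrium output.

25

Firm B's profit: π = q_B(181 − 2q_B − q_E) − 56q_B.
∂π/∂q_B = 125 − 4q_B − q_E = 0 ⇒ q_B = 31.25 − 0.25q_E.
Setting q_B = q_E in the reaction function: q_B = 31.25 − 0.25q_B, so q_B = 31.25 / 1.25 = 25.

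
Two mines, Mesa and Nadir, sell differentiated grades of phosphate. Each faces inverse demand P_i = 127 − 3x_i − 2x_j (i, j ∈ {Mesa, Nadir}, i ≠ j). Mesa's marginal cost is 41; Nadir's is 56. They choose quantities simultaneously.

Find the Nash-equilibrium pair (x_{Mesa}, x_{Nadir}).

Mine Mesa's profit: π = x_{Mesa}(127 − 3x_{Mesa} − 2x_{Nadir}) − 41x_{Mesa}.
∂π/∂x_{Mesa} = 86 − 6x_{Mesa} − 2x_{Nadir} = 0 ⇒ x_{Mesa} = 43/3 − (1/3)x_{Nadir}.
Similarly x_{Nadir} = 71/6 − (1/3)x_{Mesa}.
Solving the two reaction functions simultaneously: (1 − (−1/3)(−1/3))x_{Mesa} = 43/3 − (1/3)·(71/6), so (8/9)x_{Mesa} = 187/18 and x_{Mesa} = 11.6875.
Then x_{Nadir} = 71/6 − (1/3)·11.6875 = 7.9375.

11.6875, 7.9375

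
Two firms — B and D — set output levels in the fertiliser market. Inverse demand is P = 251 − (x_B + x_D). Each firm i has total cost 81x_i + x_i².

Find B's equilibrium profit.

Firm B's profit: π = x_B(251 − (x_B + x_D)) − 81x_B − x_B².
∂π/∂x_B = 170 − 4x_B − x_D = 0, so x_B = 42.5 − 0.25x_D.
Setting x_B = x_D in the reaction function: x_B = 42.5 − 0.25x_B, so x_B = 42.5 / 1.25 = 34.
Price P = 251 − 68 = 183.
B's profit: (183 − 81)·34 − (34)² = 2312.

2312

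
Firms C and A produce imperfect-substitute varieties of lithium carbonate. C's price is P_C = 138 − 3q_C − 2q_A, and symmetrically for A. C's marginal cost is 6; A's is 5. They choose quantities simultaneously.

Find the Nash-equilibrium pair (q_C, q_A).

16.4375, 16.6875

Firm C's profit: π = q_C(138 − 3q_C − 2q_A) − 6q_C.
∂π/∂q_C = 132 − 6q_C − 2q_A = 0 ⇒ q_C = 22 − (1/3)q_A.
Similarly q_A = 133/6 − (1/3)q_C.
Substituting the second reaction function into the first: q_C = 22 − (1/3)(133/6 − (1/3)q_C), which gives (8/9)q_C = 263/18 ⇒ q_C = 16.4375.
Then q_A = 133/6 − (1/3)·16.4375 = 16.6875.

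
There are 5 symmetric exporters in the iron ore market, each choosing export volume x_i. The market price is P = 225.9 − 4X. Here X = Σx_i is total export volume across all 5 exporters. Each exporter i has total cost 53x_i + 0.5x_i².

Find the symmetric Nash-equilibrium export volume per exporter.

A representative exporter's profit is π_i = x_i(225.9 − 4X) − 53x_i − 0.5x_i², with X = x_i + Σ_{j≠i} x_j.
First-order condition: 172.9 − 9x_i − 4Σ_{j≠i} x_j = 0.
With identical exporters, set every x_j = x: then 172.9 − 9x − 16x = 0, i.e. x = 172.9/25 = 6.916.

6.916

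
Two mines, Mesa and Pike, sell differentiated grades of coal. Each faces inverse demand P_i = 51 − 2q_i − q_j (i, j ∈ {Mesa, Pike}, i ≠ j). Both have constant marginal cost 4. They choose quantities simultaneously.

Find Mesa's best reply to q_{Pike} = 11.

Mine Mesa's profit: π = q_{Mesa}(51 − 2q_{Mesa} − q_{Pike}) − 4q_{Mesa}.
∂π/∂q_{Mesa} = 47 − 4q_{Mesa} − q_{Pike} = 0 ⇒ q_{Mesa} = 11.75 − 0.25q_{Pike}.
At q_{Pike} = 11: q_{Mesa} = 11.75 − 0.25·11 = 9.

9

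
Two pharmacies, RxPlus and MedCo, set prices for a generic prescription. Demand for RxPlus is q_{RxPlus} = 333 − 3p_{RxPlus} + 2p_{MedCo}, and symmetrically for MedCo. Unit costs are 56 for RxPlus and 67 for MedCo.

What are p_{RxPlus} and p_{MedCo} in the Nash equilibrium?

127.3125, 131.4375

RxPlus's profit: π = (p_{RxPlus} − 56)(333 − 3p_{RxPlus} + 2p_{MedCo}).
∂π/∂p_{RxPlus} = 501 − 6p_{RxPlus} + 2p_{MedCo} = 0 ⇒ p_{RxPlus} = 83.5 + (1/3)p_{MedCo}.
Similarly p_{MedCo} = 89 + (1/3)p_{RxPlus}.
Solving the two reaction functions simultaneously: (1 − (1/3)(1/3))p_{RxPlus} = 83.5 + (1/3)·89, so (8/9)p_{RxPlus} = 679/6 and p_{RxPlus} = 127.3125.
Then p_{MedCo} = 89 + (1/3)·127.3125 = 131.4375.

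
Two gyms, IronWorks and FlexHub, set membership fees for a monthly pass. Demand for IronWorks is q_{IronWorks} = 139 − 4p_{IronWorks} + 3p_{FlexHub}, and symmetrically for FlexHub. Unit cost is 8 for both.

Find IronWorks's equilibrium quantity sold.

104.8

IronWorks's profit: π = (p_{IronWorks} − 8)(139 − 4p_{IronWorks} + 3p_{FlexHub}).
∂π/∂p_{IronWorks} = 171 − 8p_{IronWorks} + 3p_{FlexHub} = 0 ⇒ p_{IronWorks} = 21.375 + 0.375p_{FlexHub}.
By symmetry p_{FlexHub} = p_{IronWorks}; substituting into the reaction function, 0.625p_{IronWorks} = 21.375 and p_{IronWorks} = 34.2.
q_{IronWorks} = 139 − 4·34.2 + 3·34.2 = 104.8.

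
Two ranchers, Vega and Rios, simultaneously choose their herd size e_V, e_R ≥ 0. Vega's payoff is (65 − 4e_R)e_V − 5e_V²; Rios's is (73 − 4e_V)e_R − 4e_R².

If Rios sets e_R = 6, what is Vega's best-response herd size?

Expanding Vega's payoff: 65e_V − 4e_Re_V − 5e_V².
∂π/∂e_V = 65 − 4e_R − 10e_V = 0, so e_V = 6.5 − 0.4e_R.
At e_R = 6: e_V = 6.5 − 0.4·6 = 4.1.

4.1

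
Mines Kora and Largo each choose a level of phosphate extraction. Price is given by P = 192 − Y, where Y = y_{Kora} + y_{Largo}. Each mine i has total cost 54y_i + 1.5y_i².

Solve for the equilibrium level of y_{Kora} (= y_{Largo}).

Mine Kora's profit: π = y_{Kora}(192 − (y_{Kora} + y_{Largo})) − 54y_{Kora} − 1.5y_{Kora}².
∂π/∂y_{Kora} = 138 − 5y_{Kora} − y_{Largo} = 0, so y_{Kora} = 27.6 − 0.2y_{Largo}.
The game is symmetric, so in equilibrium y_{Largo} = y_{Kora}: the reaction function gives 1.2y_{Kora} = 27.6, hence y_{Kora} = 23.

23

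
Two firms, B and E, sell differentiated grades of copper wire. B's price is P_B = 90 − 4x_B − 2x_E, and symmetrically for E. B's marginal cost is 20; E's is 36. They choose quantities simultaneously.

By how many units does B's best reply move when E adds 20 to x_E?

Firm B's profit: π = x_B(90 − 4x_B − 2x_E) − 20x_B.
∂π/∂x_B = 70 − 8x_B − 2x_E = 0 ⇒ x_B = 8.75 − 0.25x_E.
The reaction-function slope is −0.25, so a 20-unit rise in x_E moves x_B by −0.25 × 20 = −5. B's best response falls — the actions are strategic substitutes.

-5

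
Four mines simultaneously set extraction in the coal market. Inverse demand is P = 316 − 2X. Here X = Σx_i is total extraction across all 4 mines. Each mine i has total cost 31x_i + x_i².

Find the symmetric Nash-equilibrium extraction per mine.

23.75

A representative mine's profit is π_i = x_i(316 − 2X) − 31x_i − x_i², with X = x_i + Σ_{j≠i} x_j.
First-order condition: 285 − 6x_i − 2Σ_{j≠i} x_j = 0.
Imposing symmetry (x_j = x for all j) turns Σ_{j≠i} x_j into 3x, so 285 = 12x and x = 23.75.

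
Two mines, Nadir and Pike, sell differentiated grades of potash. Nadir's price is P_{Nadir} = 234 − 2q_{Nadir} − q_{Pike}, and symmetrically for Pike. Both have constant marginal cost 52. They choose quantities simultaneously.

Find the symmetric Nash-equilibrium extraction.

36.4

Mine Nadir's profit: π = q_{Nadir}(234 − 2q_{Nadir} − q_{Pike}) − 52q_{Nadir}.
∂π/∂q_{Nadir} = 182 − 4q_{Nadir} − q_{Pike} = 0 ⇒ q_{Nadir} = 45.5 − 0.25q_{Pike}.
By symmetry q_{Pike} = q_{Nadir}; substituting into the reaction function, 1.25q_{Nadir} = 45.5 and q_{Nadir} = 36.4.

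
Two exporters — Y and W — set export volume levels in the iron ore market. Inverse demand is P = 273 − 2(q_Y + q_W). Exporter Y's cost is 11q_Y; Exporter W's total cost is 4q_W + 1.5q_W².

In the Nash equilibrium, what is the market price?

119

Exporter Y's profit: π = q_Y(273 − 2(q_Y + q_W)) − 11q_Y.
∂π/∂q_Y = 262 − 4q_Y − 2q_W = 0, so q_Y = 65.5 − 0.5q_W.
For W: ∂π/∂q_W = 269 − 7q_W − 2q_Y = 0 ⇒ q_W = 269/7 − (2/7)q_Y.
Solving the two reaction functions simultaneously: (1 − (−0.5)(−2/7))q_Y = 65.5 − 0.5·(269/7), so (6/7)q_Y = 324/7 and q_Y = 54.
Then q_W = 269/7 − (2/7)·54 = 23.
Equilibrium price: P = 273 − 2·77 = 119.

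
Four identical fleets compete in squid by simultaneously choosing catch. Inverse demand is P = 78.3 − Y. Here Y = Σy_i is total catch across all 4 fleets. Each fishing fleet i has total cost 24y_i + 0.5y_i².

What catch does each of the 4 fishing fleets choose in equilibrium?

9.05

A representative fishing fleet's profit is π_i = y_i(78.3 − Y) − 24y_i − 0.5y_i², with Y = y_i + Σ_{j≠i} y_j.
First-order condition: 54.3 − 3y_i − Σ_{j≠i} y_j = 0.
In a symmetric equilibrium every fishing fleet chooses the same y, so Σ_{j≠i} y_j = 3y. The condition becomes 54.3 − 6y = 0, giving y = 54.3/6 = 9.05.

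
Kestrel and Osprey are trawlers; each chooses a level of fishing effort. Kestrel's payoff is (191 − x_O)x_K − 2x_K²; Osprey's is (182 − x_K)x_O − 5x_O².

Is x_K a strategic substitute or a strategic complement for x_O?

Expanding Kestrel's payoff: 191x_K − x_Ox_K − 2x_K².
∂π/∂x_K = 191 − x_O − 4x_K = 0, so x_K = 47.75 − 0.25x_O.
The best-response slope dx_K/dx_O = −0.25 < 0: the reaction function is downward-sloping, so the choices are strategic substitutes.

strategic substitutes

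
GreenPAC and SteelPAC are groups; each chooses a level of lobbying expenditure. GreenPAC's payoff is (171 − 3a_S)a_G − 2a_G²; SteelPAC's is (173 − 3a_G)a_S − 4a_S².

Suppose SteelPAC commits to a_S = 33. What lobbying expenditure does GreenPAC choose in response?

18

Expanding GreenPAC's payoff: 171a_G − 3a_Sa_G − 2a_G².
∂π/∂a_G = 171 − 3a_S − 4a_G = 0, so a_G = 42.75 − 0.75a_S.
At a_S = 33: a_G = 42.75 − 0.75·33 = 18.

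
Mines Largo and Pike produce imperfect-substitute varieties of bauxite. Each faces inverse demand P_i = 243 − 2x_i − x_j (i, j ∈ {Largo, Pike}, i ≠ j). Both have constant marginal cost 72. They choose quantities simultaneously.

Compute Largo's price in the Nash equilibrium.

Mine Largo's profit: π = x_{Largo}(243 − 2x_{Largo} − x_{Pike}) − 72x_{Largo}.
∂π/∂x_{Largo} = 171 − 4x_{Largo} − x_{Pike} = 0 ⇒ x_{Largo} = 42.75 − 0.25x_{Pike}.
By symmetry x_{Pike} = x_{Largo}; substituting into the reaction function, 1.25x_{Largo} = 42.75 and x_{Largo} = 34.2.
P_{Largo} = 243 − 2·34.2 − 34.2 = 140.4.

140.4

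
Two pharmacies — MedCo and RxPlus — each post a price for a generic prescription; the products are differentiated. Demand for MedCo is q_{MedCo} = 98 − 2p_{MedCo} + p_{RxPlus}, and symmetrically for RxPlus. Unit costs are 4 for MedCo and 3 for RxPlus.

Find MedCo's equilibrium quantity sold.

MedCo's profit: π = (p_{MedCo} − 4)(98 − 2p_{MedCo} + p_{RxPlus}).
∂π/∂p_{MedCo} = 106 − 4p_{MedCo} + p_{RxPlus} = 0 ⇒ p_{MedCo} = 26.5 + 0.25p_{RxPlus}.
Similarly p_{RxPlus} = 26 + 0.25p_{MedCo}.
Substituting the second reaction function into the first: p_{MedCo} = 26.5 + 0.25(26 + 0.25p_{MedCo}), which gives 0.9375p_{MedCo} = 33 ⇒ p_{MedCo} = 35.2.
Then p_{RxPlus} = 26 + 0.25·35.2 = 34.8.
q_{MedCo} = 98 − 2·35.2 + 34.8 = 62.4.

62.4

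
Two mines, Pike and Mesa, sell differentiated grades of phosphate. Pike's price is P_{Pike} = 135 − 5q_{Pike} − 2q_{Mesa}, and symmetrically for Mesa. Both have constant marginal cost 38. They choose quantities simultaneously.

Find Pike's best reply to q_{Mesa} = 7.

8.3

Mine Pike's profit: π = q_{Pike}(135 − 5q_{Pike} − 2q_{Mesa}) − 38q_{Pike}.
∂π/∂q_{Pike} = 97 − 10q_{Pike} − 2q_{Mesa} = 0 ⇒ q_{Pike} = 9.7 − 0.2q_{Mesa}.
At q_{Mesa} = 7: q_{Pike} = 9.7 − 0.2·7 = 8.3.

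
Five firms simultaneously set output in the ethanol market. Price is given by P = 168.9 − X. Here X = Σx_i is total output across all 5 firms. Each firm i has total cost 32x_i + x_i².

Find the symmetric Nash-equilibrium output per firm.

A representative firm's profit is π_i = x_i(168.9 − X) − 32x_i − x_i², with X = x_i + Σ_{j≠i} x_j.
First-order condition: 136.9 − 4x_i − Σ_{j≠i} x_j = 0.
In a symmetric equilibrium every firm chooses the same x, so Σ_{j≠i} x_j = 4x. The condition becomes 136.9 − 8x = 0, giving x = 136.9/8 = 17.1125.

17.1125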